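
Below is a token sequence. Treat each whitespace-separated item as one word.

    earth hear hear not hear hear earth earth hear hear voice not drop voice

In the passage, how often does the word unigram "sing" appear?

Scanning the 14 tokens for "sing":
  (none found)

0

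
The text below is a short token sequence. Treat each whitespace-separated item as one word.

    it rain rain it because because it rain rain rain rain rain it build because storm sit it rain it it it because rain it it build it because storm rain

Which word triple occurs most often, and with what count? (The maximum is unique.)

"rain rain rain", 3 times

Trigram frequencies (highest first):
  rain rain rain: 3
  it rain rain: 2
  rain rain it: 2
  rain it it: 2
  rain it because: 1
  it because because: 1
  … (18 more, each ≤ 1)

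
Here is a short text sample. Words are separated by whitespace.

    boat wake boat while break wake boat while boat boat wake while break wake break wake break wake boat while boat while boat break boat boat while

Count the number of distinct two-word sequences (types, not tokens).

27 tokens → 26 bigram windows in total.
Repeated bigrams (each contributes count−1 duplicates):
  boat while: 5
  break wake: 4
  wake boat: 3
  while boat: 3
  boat boat: 2
  boat wake: 2
  wake break: 2
  while break: 2
15 duplicate windows → 26 − 15 = 11 distinct.

11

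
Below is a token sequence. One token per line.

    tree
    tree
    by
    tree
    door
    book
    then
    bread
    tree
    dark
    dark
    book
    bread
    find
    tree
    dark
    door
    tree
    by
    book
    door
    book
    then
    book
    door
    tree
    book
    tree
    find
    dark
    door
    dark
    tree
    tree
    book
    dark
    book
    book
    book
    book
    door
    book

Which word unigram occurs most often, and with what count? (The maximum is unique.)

"book", 12 times

Unigram frequencies (highest first):
  book: 12
  tree: 10
  door: 6
  dark: 6
  by: 2
  then: 2
  … (2 more, each ≤ 2)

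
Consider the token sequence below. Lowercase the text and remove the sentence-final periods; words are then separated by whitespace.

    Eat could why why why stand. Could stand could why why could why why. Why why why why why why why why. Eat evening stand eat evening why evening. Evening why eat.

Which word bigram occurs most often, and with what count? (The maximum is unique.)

"why why", 12 times

Bigram frequencies (highest first):
  why why: 12
  could why: 3
  stand could: 2
  why eat: 2
  eat evening: 2
  evening why: 2
  … (8 more, each ≤ 1)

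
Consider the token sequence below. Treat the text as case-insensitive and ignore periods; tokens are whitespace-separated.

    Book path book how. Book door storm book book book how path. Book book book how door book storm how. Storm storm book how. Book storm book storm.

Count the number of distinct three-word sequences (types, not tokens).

23

28 tokens → 26 trigram windows in total.
Repeated trigrams (each contributes count−1 duplicates):
  book book book: 2
  book book how: 2
  book how book: 2
3 duplicate windows → 26 − 3 = 23 distinct.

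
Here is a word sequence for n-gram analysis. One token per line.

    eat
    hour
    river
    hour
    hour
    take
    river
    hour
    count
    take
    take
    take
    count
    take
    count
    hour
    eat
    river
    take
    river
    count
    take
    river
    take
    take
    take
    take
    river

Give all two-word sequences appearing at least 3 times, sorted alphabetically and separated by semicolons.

Bigram counts meeting the condition (at least 3 times):
  count take: 3
  take river: 4
  take take: 5

count take; take river; take take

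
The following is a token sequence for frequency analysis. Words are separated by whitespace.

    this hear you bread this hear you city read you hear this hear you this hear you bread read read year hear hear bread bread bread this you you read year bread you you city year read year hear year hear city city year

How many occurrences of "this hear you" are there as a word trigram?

Scanning the 42 overlapping trigram windows for "this hear you":
  position 1–3: this hear you
  position 5–7: this hear you
  position 12–14: this hear you
  position 15–17: this hear you

4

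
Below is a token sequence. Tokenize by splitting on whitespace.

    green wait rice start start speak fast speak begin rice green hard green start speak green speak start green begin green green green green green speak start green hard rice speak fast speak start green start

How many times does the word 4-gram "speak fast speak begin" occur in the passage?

Scanning the 33 overlapping 4-gram windows for "speak fast speak begin":
  position 6–9: speak fast speak begin

1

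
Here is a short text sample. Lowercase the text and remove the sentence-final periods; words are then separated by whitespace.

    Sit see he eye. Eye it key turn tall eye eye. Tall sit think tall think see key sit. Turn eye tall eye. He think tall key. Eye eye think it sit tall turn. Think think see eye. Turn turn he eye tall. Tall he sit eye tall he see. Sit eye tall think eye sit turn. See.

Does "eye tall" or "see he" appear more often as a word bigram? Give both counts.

"eye tall": 5 occurrences
"see he": 1 occurrence

"eye tall" (5 vs 1)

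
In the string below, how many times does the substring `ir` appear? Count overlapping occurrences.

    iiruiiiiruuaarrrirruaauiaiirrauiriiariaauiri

Sliding a length-2 window over the 44 characters (43 positions):
  position 2–3: ir
  position 8–9: ir
  position 17–18: ir
  position 27–28: ir
  position 32–33: ir
  position 42–43: ir

6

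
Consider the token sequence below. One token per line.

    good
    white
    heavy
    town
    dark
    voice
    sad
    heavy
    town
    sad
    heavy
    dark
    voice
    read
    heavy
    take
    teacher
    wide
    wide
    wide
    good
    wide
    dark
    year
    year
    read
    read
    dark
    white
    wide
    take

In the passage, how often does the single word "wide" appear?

5

Scanning the 31 tokens for "wide":
  position 18: wide
  position 19: wide
  position 20: wide
  position 22: wide
  position 30: wide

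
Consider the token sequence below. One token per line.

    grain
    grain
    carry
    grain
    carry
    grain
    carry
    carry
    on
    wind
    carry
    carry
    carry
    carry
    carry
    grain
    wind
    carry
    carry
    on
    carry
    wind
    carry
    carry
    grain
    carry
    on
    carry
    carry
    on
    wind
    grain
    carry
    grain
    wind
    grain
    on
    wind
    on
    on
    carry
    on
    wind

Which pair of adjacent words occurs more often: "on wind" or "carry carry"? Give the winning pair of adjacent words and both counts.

"carry carry" (8 vs 4)

"on wind": 4 occurrences
"carry carry": 8 occurrences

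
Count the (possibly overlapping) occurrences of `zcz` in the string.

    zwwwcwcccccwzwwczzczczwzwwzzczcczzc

3

Sliding a length-3 window over the 35 characters (33 positions):
  position 18–20: zcz
  position 20–22: zcz
  position 28–30: zcz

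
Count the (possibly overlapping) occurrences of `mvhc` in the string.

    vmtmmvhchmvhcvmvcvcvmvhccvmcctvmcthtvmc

3

Sliding a length-4 window over the 39 characters (36 positions):
  position 5–8: mvhc
  position 10–13: mvhc
  position 21–24: mvhc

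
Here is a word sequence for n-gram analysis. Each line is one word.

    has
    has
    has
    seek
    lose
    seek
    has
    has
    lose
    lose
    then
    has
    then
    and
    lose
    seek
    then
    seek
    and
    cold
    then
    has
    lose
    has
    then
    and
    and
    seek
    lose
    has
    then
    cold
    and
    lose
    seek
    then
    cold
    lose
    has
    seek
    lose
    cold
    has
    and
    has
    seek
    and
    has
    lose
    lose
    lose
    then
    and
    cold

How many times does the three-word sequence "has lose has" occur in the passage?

1

Scanning the 52 overlapping trigram windows for "has lose has":
  position 22–24: has lose has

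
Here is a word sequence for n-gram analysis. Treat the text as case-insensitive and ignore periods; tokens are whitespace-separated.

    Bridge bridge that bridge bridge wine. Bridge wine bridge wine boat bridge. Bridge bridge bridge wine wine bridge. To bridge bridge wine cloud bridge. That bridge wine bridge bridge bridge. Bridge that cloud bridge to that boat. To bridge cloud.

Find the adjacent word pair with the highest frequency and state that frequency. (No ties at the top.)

"bridge bridge", 9 times

Bigram frequencies (highest first):
  bridge bridge: 9
  bridge wine: 6
  wine bridge: 4
  bridge that: 3
  that bridge: 2
  bridge to: 2
  … (11 more, each ≤ 2)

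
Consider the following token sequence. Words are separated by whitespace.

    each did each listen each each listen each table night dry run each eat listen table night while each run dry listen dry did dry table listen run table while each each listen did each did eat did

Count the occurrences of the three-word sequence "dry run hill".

Scanning the 36 overlapping trigram windows for "dry run hill":
  (none found)

0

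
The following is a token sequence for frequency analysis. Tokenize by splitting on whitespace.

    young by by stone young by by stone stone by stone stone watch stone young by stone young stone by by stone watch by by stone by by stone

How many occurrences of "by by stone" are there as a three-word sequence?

Scanning the 27 overlapping trigram windows for "by by stone":
  position 2–4: by by stone
  position 6–8: by by stone
  position 20–22: by by stone
  position 24–26: by by stone
  position 27–29: by by stone

5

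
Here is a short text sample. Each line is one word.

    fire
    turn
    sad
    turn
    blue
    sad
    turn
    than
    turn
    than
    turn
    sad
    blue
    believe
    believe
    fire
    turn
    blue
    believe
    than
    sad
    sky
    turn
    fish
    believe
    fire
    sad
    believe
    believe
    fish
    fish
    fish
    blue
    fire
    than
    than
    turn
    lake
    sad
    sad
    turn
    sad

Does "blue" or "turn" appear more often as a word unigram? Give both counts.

"turn" (9 vs 4)

"blue": 4 occurrences
"turn": 9 occurrences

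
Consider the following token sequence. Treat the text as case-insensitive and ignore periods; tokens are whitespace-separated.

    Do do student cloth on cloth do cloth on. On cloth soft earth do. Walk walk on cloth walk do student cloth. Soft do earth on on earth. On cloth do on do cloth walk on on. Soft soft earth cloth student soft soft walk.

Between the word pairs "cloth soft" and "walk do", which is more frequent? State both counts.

"cloth soft": 2 occurrences
"walk do": 1 occurrence

"cloth soft" (2 vs 1)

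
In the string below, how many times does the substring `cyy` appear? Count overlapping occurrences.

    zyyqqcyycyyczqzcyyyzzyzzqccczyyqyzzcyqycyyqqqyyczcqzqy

4

Sliding a length-3 window over the 54 characters (52 positions):
  position 6–8: cyy
  position 9–11: cyy
  position 16–18: cyy
  position 40–42: cyy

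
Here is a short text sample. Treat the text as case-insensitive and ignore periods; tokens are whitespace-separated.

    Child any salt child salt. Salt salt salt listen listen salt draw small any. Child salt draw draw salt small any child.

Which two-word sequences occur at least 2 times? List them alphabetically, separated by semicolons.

any child; child salt; salt draw; salt salt; small any

Bigram counts meeting the condition (at least 2 times):
  any child: 2
  child salt: 2
  salt draw: 2
  salt salt: 3
  small any: 2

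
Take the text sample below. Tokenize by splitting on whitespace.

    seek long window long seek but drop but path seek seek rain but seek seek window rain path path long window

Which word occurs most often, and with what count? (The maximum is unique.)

Unigram frequencies (highest first):
  seek: 6
  long: 3
  window: 3
  but: 3
  path: 3
  rain: 2
  … (1 more, each ≤ 1)

"seek", 6 times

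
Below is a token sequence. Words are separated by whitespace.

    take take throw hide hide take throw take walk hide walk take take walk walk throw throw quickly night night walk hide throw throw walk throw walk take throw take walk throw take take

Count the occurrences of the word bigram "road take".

Scanning the 33 overlapping bigram windows for "road take":
  (none found)

0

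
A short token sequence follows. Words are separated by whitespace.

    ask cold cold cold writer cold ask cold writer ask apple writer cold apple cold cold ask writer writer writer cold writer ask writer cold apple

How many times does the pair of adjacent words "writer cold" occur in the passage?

4

Scanning the 25 overlapping bigram windows for "writer cold":
  position 5–6: writer cold
  position 12–13: writer cold
  position 20–21: writer cold
  position 24–25: writer cold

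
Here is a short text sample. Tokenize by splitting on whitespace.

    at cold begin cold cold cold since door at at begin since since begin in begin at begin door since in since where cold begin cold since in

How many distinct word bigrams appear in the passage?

28 tokens → 27 bigram windows in total.
Repeated bigrams (each contributes count−1 duplicates):
  at begin: 2
  begin cold: 2
  cold begin: 2
  cold cold: 2
  cold since: 2
  since in: 2
6 duplicate windows → 27 − 6 = 21 distinct.

21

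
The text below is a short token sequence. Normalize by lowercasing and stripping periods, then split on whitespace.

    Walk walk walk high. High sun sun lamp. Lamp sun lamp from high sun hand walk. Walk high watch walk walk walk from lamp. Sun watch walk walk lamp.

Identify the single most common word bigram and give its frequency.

Bigram frequencies (highest first):
  walk walk: 6
  walk high: 2
  high sun: 2
  sun lamp: 2
  lamp sun: 2
  watch walk: 2
  … (12 more, each ≤ 1)

"walk walk", 6 times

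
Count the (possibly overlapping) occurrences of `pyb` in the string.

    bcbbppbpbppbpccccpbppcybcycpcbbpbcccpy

0

Sliding a length-3 window over the 38 characters (36 positions):
  (no match at any position)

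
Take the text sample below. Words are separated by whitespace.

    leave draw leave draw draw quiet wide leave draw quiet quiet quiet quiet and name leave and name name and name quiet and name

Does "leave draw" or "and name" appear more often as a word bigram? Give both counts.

"and name" (4 vs 3)

"leave draw": 3 occurrences
"and name": 4 occurrences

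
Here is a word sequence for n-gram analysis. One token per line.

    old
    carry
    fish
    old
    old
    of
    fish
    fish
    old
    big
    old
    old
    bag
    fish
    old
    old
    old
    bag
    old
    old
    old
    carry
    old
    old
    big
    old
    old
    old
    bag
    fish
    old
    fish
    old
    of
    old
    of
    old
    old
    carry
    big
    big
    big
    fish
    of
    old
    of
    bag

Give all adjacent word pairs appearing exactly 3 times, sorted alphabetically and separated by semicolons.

of old; old bag; old carry

Bigram counts meeting the condition (exactly 3 times):
  of old: 3
  old bag: 3
  old carry: 3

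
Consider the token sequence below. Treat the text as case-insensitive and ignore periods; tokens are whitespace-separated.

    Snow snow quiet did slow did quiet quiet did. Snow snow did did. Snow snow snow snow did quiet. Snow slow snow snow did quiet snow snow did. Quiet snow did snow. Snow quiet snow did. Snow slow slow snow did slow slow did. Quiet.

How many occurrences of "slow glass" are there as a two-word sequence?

0

Scanning the 44 overlapping bigram windows for "slow glass":
  (none found)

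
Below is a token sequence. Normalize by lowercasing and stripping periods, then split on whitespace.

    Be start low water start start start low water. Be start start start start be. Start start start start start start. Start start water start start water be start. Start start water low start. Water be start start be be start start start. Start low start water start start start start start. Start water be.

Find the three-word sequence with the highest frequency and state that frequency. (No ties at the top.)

Trigram frequencies (highest first):
  start start start: 16
  be start start: 5
  start start water: 4
  water start start: 3
  water be start: 3
  start water be: 3
  … (14 more, each ≤ 2)

"start start start", 16 times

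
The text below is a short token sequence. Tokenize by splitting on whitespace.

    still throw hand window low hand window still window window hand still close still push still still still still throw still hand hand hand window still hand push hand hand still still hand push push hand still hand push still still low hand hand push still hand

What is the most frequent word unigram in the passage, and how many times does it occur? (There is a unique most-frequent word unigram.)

"still", 16 times

Unigram frequencies (highest first):
  still: 16
  hand: 15
  push: 6
  window: 5
  throw: 2
  low: 2
  … (1 more, each ≤ 1)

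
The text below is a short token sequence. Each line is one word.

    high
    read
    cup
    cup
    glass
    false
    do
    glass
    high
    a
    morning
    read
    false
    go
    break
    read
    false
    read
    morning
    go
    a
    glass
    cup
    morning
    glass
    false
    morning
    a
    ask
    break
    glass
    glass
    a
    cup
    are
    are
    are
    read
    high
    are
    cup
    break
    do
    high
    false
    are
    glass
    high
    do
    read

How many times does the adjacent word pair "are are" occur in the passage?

Scanning the 49 overlapping bigram windows for "are are":
  position 35–36: are are
  position 36–37: are are

2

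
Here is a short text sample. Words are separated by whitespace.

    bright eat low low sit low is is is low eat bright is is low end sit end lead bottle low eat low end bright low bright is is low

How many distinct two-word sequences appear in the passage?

30 tokens → 29 bigram windows in total.
Repeated bigrams (each contributes count−1 duplicates):
  is is: 4
  is low: 3
  bright is: 2
  eat low: 2
  low eat: 2
  low end: 2
9 duplicate windows → 29 − 9 = 20 distinct.

20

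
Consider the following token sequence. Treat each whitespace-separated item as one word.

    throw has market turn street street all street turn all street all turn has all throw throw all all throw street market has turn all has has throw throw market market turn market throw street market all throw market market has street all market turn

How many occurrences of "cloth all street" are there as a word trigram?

0

Scanning the 43 overlapping trigram windows for "cloth all street":
  (none found)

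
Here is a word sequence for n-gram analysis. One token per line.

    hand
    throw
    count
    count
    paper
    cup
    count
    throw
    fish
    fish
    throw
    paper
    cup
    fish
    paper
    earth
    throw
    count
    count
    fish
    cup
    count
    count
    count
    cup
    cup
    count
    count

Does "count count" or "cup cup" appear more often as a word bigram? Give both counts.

"count count": 5 occurrences
"cup cup": 1 occurrence

"count count" (5 vs 1)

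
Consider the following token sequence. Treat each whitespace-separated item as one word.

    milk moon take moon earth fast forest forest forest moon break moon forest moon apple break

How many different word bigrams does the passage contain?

13

16 tokens → 15 bigram windows in total.
Repeated bigrams (each contributes count−1 duplicates):
  forest forest: 2
  forest moon: 2
2 duplicate windows → 15 − 2 = 13 distinct.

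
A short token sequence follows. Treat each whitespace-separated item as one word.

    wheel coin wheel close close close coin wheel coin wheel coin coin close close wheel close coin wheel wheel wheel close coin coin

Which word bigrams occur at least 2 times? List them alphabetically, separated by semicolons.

Bigram counts meeting the condition (at least 2 times):
  close close: 3
  close coin: 3
  coin coin: 2
  coin wheel: 4
  wheel close: 3
  wheel coin: 3
  wheel wheel: 2

close close; close coin; coin coin; coin wheel; wheel close; wheel coin; wheel wheel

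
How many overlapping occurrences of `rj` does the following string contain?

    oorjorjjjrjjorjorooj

4

Sliding a length-2 window over the 20 characters (19 positions):
  position 3–4: rj
  position 6–7: rj
  position 10–11: rj
  position 14–15: rj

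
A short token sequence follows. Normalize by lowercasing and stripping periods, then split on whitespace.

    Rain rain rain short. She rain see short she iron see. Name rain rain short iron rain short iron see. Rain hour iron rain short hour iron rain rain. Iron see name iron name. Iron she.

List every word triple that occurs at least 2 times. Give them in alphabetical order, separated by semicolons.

hour iron rain; iron rain short; iron see name; rain rain short; rain short iron

Trigram counts meeting the condition (at least 2 times):
  hour iron rain: 2
  iron rain short: 2
  iron see name: 2
  rain rain short: 2
  rain short iron: 2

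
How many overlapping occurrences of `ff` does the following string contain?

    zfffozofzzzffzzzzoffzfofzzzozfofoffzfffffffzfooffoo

12

Sliding a length-2 window over the 51 characters (50 positions):
  position 2–3: ff
  position 3–4: ff
  position 12–13: ff
  position 19–20: ff
  position 34–35: ff
  position 37–38: ff
  position 38–39: ff
  position 39–40: ff
  position 40–41: ff
  position 41–42: ff
  … (2 more)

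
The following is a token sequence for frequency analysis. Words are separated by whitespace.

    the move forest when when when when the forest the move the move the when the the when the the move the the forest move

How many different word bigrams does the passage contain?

11

25 tokens → 24 bigram windows in total.
Repeated bigrams (each contributes count−1 duplicates):
  the move: 4
  move the: 3
  the the: 3
  when the: 3
  when when: 3
  the forest: 2
  the when: 2
13 duplicate windows → 24 − 13 = 11 distinct.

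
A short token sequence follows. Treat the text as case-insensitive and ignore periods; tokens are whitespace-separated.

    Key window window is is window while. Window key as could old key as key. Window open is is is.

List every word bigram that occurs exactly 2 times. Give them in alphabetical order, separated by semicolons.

Bigram counts meeting the condition (exactly 2 times):
  key as: 2
  key window: 2

key as; key window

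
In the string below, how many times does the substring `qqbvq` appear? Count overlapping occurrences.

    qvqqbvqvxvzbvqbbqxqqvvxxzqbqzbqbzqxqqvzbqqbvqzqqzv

2

Sliding a length-5 window over the 50 characters (46 positions):
  position 3–7: qqbvq
  position 41–45: qqbvq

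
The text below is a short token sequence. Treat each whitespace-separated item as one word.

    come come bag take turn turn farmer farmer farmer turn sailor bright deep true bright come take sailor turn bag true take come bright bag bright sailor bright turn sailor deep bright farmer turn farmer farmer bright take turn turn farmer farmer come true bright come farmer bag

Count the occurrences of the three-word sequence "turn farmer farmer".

Scanning the 46 overlapping trigram windows for "turn farmer farmer":
  position 6–8: turn farmer farmer
  position 34–36: turn farmer farmer
  position 40–42: turn farmer farmer

3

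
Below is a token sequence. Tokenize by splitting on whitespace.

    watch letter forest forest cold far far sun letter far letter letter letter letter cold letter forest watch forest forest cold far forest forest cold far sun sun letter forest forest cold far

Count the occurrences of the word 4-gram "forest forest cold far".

Scanning the 30 overlapping 4-gram windows for "forest forest cold far":
  position 3–6: forest forest cold far
  position 19–22: forest forest cold far
  position 23–26: forest forest cold far
  position 30–33: forest forest cold far

4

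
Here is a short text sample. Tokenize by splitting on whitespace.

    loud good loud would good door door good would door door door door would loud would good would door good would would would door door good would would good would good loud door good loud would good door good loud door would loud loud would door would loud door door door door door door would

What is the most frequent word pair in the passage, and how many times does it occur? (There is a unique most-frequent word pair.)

"door door", 10 times

Bigram frequencies (highest first):
  door door: 10
  would good: 5
  door good: 5
  good would: 5
  good loud: 4
  loud would: 4
  … (8 more, each ≤ 4)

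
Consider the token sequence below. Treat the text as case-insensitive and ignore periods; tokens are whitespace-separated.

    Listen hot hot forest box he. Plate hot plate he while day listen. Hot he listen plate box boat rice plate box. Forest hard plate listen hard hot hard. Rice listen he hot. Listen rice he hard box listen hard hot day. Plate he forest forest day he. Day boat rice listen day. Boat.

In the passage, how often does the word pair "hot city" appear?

Scanning the 53 overlapping bigram windows for "hot city":
  (none found)

0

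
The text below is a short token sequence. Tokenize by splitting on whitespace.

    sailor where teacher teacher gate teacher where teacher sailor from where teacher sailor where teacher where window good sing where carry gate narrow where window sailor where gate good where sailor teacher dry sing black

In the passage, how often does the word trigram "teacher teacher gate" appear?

1

Scanning the 33 overlapping trigram windows for "teacher teacher gate":
  position 3–5: teacher teacher gate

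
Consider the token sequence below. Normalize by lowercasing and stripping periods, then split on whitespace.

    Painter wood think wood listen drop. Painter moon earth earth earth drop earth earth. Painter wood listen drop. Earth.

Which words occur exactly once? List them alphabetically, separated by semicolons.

moon; think

Unigram counts meeting the condition (exactly once):
  moon: 1
  think: 1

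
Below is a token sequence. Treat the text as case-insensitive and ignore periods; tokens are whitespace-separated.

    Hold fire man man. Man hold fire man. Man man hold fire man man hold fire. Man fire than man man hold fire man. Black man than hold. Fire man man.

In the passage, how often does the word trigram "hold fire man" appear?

Scanning the 29 overlapping trigram windows for "hold fire man":
  position 1–3: hold fire man
  position 6–8: hold fire man
  position 11–13: hold fire man
  position 15–17: hold fire man
  position 22–24: hold fire man
  position 28–30: hold fire man

6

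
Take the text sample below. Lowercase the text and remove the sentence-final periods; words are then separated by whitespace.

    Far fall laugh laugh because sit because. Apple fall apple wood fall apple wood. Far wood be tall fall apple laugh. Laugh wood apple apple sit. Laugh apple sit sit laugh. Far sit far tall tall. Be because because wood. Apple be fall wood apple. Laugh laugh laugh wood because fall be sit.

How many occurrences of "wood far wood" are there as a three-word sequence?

Scanning the 51 overlapping trigram windows for "wood far wood":
  position 14–16: wood far wood

1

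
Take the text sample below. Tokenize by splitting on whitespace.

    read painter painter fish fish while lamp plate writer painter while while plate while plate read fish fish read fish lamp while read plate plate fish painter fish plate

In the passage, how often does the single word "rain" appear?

0

Scanning the 29 tokens for "rain":
  (none found)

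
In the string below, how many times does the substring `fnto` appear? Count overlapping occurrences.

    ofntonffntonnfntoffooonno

3

Sliding a length-4 window over the 25 characters (22 positions):
  position 2–5: fnto
  position 8–11: fnto
  position 14–17: fnto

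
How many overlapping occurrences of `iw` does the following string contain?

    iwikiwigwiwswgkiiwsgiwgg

Sliding a length-2 window over the 24 characters (23 positions):
  position 1–2: iw
  position 5–6: iw
  position 10–11: iw
  position 17–18: iw
  position 21–22: iw

5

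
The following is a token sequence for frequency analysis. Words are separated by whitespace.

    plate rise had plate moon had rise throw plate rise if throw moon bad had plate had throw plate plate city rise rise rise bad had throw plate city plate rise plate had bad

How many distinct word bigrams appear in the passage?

34 tokens → 33 bigram windows in total.
Repeated bigrams (each contributes count−1 duplicates):
  plate rise: 3
  throw plate: 3
  bad had: 2
  had plate: 2
  had throw: 2
  plate city: 2
  plate had: 2
  rise rise: 2
10 duplicate windows → 33 − 10 = 23 distinct.

23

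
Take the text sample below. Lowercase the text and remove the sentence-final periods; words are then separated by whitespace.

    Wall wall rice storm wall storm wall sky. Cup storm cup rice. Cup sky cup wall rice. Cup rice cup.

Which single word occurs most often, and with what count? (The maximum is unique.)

"cup", 6 times

Unigram frequencies (highest first):
  cup: 6
  wall: 5
  rice: 4
  storm: 3
  sky: 2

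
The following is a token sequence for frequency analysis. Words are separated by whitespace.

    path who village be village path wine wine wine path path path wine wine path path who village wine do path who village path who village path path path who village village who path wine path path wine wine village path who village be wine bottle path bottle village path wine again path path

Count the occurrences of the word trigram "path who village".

6

Scanning the 52 overlapping trigram windows for "path who village":
  position 1–3: path who village
  position 16–18: path who village
  position 21–23: path who village
  position 24–26: path who village
  position 29–31: path who village
  position 41–43: path who village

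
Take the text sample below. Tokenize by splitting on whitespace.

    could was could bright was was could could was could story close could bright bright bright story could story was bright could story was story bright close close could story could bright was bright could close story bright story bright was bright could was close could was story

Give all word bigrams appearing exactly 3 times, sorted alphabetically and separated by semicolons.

Bigram counts meeting the condition (exactly 3 times):
  bright could: 3
  bright was: 3
  close could: 3
  could bright: 3
  story bright: 3
  was bright: 3
  was could: 3

bright could; bright was; close could; could bright; story bright; was bright; was could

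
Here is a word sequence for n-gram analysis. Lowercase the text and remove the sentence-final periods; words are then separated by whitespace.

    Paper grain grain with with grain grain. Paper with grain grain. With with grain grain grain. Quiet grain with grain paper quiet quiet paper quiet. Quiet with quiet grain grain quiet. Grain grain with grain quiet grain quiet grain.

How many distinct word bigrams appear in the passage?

39 tokens → 38 bigram windows in total.
Repeated bigrams (each contributes count−1 duplicates):
  grain grain: 7
  quiet grain: 5
  with grain: 5
  grain quiet: 4
  grain with: 4
  grain paper: 2
  paper quiet: 2
  quiet quiet: 2
  … (1 more repeated)
24 duplicate windows → 38 − 24 = 14 distinct.

14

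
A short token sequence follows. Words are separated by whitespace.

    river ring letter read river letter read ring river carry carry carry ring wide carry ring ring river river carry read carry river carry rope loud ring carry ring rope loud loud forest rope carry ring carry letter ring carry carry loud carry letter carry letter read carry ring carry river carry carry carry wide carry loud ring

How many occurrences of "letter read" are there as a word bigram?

Scanning the 57 overlapping bigram windows for "letter read":
  position 3–4: letter read
  position 6–7: letter read
  position 46–47: letter read

3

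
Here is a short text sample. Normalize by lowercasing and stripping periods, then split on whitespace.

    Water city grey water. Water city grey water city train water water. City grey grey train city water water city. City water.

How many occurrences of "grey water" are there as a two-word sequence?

Scanning the 21 overlapping bigram windows for "grey water":
  position 3–4: grey water
  position 7–8: grey water

2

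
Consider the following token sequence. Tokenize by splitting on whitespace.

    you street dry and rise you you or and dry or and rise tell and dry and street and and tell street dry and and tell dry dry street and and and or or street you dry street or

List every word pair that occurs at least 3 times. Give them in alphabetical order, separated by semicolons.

and and; dry and

Bigram counts meeting the condition (at least 3 times):
  and and: 4
  dry and: 3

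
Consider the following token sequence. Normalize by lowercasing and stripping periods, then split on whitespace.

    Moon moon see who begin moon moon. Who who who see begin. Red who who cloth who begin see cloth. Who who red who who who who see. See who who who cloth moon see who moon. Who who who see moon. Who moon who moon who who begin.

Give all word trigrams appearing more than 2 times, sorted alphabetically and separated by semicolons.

Trigram counts meeting the condition (more than 2 times):
  moon who who: 3
  who moon who: 3
  who who see: 3
  who who who: 5

moon who who; who moon who; who who see; who who who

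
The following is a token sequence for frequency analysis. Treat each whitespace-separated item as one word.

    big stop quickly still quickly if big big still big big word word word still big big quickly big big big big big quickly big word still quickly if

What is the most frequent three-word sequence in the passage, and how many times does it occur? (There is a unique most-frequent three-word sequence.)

Trigram frequencies (highest first):
  big big big: 3
  still quickly if: 2
  still big big: 2
  big big quickly: 2
  big quickly big: 2
  big stop quickly: 1
  … (15 more, each ≤ 1)

"big big big", 3 times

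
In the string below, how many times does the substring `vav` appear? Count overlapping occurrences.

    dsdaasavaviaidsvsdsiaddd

Sliding a length-3 window over the 24 characters (22 positions):
  position 8–10: vav

1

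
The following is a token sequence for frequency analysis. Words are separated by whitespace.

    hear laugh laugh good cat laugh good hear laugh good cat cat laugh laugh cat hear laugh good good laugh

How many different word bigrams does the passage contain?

20 tokens → 19 bigram windows in total.
Repeated bigrams (each contributes count−1 duplicates):
  laugh good: 4
  hear laugh: 3
  cat laugh: 2
  good cat: 2
  laugh laugh: 2
8 duplicate windows → 19 − 8 = 11 distinct.

11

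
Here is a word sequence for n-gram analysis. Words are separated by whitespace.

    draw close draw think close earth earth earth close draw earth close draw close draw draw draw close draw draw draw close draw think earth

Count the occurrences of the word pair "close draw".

Scanning the 24 overlapping bigram windows for "close draw":
  position 2–3: close draw
  position 9–10: close draw
  position 12–13: close draw
  position 14–15: close draw
  position 18–19: close draw
  position 22–23: close draw

6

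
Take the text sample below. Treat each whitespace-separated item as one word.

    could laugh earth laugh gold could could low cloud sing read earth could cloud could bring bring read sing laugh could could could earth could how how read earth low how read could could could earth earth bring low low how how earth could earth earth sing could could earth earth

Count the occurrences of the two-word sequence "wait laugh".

0

Scanning the 50 overlapping bigram windows for "wait laugh":
  (none found)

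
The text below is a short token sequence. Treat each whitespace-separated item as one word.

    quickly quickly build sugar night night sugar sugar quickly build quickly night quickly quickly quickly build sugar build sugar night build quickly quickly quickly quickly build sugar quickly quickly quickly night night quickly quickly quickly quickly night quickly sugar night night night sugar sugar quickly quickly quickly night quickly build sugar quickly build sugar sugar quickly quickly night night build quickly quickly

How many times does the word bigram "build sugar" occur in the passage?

Scanning the 61 overlapping bigram windows for "build sugar":
  position 3–4: build sugar
  position 16–17: build sugar
  position 18–19: build sugar
  position 26–27: build sugar
  position 50–51: build sugar
  position 53–54: build sugar

6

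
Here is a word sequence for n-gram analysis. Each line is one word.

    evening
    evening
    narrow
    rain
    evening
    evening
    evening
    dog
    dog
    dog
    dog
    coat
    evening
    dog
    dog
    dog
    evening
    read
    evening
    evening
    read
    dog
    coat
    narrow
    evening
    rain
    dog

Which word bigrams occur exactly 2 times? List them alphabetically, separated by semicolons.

Bigram counts meeting the condition (exactly 2 times):
  dog coat: 2
  evening dog: 2
  evening read: 2

dog coat; evening dog; evening read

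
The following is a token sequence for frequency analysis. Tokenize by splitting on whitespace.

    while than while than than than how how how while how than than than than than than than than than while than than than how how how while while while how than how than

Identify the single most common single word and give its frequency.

"than", 18 times

Unigram frequencies (highest first):
  than: 18
  how: 9
  while: 7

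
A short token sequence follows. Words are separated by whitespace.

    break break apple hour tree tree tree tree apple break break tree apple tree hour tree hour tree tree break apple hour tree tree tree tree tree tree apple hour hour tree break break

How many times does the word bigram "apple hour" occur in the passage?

3

Scanning the 33 overlapping bigram windows for "apple hour":
  position 3–4: apple hour
  position 21–22: apple hour
  position 29–30: apple hour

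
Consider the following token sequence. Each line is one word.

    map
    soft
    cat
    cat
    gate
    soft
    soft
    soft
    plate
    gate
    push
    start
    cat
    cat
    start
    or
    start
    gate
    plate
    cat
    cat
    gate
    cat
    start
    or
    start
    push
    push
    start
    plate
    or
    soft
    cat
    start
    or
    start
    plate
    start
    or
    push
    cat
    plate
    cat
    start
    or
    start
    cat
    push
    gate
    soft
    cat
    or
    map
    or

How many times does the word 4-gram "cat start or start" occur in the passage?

4

Scanning the 51 overlapping 4-gram windows for "cat start or start":
  position 14–17: cat start or start
  position 23–26: cat start or start
  position 33–36: cat start or start
  position 43–46: cat start or start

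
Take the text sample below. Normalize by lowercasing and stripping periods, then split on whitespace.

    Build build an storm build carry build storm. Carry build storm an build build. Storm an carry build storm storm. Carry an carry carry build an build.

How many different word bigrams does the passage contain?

27 tokens → 26 bigram windows in total.
Repeated bigrams (each contributes count−1 duplicates):
  build storm: 4
  carry build: 4
  an build: 2
  an carry: 2
  build an: 2
  build build: 2
  storm an: 2
  storm carry: 2
12 duplicate windows → 26 − 12 = 14 distinct.

14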